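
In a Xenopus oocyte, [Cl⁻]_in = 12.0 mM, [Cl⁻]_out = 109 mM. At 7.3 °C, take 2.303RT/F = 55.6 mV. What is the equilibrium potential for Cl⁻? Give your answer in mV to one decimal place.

E = (55.6/z) · log₁₀([Cl⁻]_out/[Cl⁻]_in) with z = -1.
For an anion, dividing by z = -1 reverses the sign.
= (55.6/-1) · log₁₀(109/12.0) = -55.60 · log₁₀(9.083)
= -55.60 · (0.9582) = -53.28 mV

-53.3 mV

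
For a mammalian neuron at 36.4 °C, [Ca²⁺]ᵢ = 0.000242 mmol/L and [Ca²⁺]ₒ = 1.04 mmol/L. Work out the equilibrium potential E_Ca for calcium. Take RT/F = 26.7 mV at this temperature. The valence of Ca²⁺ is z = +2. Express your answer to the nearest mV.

112 mV

E = (26.7/z) · ln([Ca²⁺]_out/[Ca²⁺]_in) with z = +2.
= (26.7/2) · ln(1.04/0.000242) = 13.35 · ln(4298)
= 13.35 · (8.3658) = 111.68 mV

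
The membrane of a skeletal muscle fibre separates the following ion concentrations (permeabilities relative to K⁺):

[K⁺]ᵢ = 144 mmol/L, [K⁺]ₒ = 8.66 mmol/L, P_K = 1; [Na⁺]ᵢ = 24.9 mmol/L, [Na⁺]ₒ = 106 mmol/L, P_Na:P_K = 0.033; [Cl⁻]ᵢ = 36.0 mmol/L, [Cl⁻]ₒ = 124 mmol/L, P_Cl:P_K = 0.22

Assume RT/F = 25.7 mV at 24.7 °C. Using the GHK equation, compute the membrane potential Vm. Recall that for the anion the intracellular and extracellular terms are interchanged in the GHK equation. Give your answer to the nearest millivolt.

Vm = 25.7 · ln[(Σ P·[cation]ₒ + Σ P·[anion]ᵢ) / (Σ P·[cation]ᵢ + Σ P·[anion]ₒ)]
Numerator = 1×8.66 + 0.033×106 + 0.22×36.0 = 20.08
Denominator = 1×144 + 0.033×24.9 + 0.22×124 = 172.1
Vm = 25.7 · ln(0.11666) = 25.7 × (-2.1485) = -55.22 mV

-55 mV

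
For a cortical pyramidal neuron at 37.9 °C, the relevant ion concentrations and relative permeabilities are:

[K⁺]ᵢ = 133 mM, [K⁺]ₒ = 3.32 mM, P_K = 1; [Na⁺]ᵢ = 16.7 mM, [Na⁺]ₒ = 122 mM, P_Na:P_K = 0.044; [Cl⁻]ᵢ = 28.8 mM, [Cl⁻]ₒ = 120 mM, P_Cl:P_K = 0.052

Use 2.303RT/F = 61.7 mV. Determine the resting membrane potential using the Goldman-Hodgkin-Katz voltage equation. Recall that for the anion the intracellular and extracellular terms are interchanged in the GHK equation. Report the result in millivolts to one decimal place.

Vm = 61.7 · log₁₀[(Σ P·[cation]ₒ + Σ P·[anion]ᵢ) / (Σ P·[cation]ᵢ + Σ P·[anion]ₒ)]
Numerator = 1×3.32 + 0.044×122 + 0.052×28.8 = 10.19
Denominator = 1×133 + 0.044×16.7 + 0.052×120 = 140
Vm = 61.7 · log₁₀(0.072767) = 61.7 × (-1.1381) = -70.22 mV

-70.2 mV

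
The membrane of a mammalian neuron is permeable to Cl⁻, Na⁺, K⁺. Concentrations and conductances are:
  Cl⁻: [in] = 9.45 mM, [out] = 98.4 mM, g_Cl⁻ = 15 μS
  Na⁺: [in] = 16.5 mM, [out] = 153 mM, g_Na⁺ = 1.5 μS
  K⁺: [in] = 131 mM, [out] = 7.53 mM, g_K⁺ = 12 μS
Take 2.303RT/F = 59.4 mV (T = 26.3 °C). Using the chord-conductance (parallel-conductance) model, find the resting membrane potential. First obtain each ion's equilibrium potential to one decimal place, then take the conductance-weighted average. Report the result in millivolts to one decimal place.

-59.8 mV

E_Cl⁻ = (59.4/-1)·log₁₀(98.4/9.45) = -60.4 mV
E_Na⁺ = (59.4/1)·log₁₀(153/16.5) = 57.5 mV
E_K⁺ = (59.4/1)·log₁₀(7.53/131) = -73.7 mV
Vm = (Σ gᵢEᵢ)/(Σ gᵢ) = (15·-60.4 + 1.5·57.5 + 12·-73.7) / (15 + 1.5 + 12)
= -1704.15 / 28.5 = -59.79 mV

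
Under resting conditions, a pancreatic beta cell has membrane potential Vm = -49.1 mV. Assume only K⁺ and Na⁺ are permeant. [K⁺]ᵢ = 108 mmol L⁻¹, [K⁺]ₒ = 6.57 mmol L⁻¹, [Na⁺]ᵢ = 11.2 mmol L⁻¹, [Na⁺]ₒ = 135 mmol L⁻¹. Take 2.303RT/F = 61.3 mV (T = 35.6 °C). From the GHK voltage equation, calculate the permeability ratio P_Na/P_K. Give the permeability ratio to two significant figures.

0.079

Let α = P_Na/P_K. GHK: Vm = 61.3·log₁₀[(Kₒ + α·Naₒ)/(Kᵢ + α·Naᵢ)].
10^(Vm/61.3) = 10^(-49.1/61.3) = 0.15813
So 0.15813·(Kᵢ + α·Naᵢ) = Kₒ + α·Naₒ → α = (0.15813·108.0 − 6.57) / (135.0 − 0.15813·11.2)
α = (17.08 − 6.57) / (135.0 − 1.771) = 10.51/133.2 = 0.07887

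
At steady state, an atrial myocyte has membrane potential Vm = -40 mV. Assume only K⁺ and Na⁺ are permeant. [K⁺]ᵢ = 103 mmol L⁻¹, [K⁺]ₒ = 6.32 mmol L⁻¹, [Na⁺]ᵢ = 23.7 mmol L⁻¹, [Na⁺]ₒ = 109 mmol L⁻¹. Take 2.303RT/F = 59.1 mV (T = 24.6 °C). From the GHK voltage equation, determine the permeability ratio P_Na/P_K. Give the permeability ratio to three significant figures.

Let α = P_Na/P_K. GHK: Vm = 59.1·log₁₀[(Kₒ + α·Naₒ)/(Kᵢ + α·Naᵢ)].
10^(Vm/59.1) = 10^(-40.0/59.1) = 0.21047
So 0.21047·(Kᵢ + α·Naᵢ) = Kₒ + α·Naₒ → α = (0.21047·103.0 − 6.32) / (109.0 − 0.21047·23.7)
α = (21.68 − 6.32) / (109.0 − 4.988) = 15.36/104 = 0.1477

0.148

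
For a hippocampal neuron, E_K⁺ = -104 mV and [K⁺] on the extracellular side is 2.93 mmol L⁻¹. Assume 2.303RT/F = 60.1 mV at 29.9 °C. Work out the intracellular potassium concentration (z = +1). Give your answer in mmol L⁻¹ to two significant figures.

160 mmol L⁻¹

Nernst: E = (60.1/1) · log₁₀([out]/[in]), so log₁₀([out]/[in]) = -104.0 × 1 / 60.1 = -1.7304.
[out]/[in] = 10^(-1.7304) = 0.0186.
[in] = 2.93 / 0.0186 = 157.5 mmol L⁻¹.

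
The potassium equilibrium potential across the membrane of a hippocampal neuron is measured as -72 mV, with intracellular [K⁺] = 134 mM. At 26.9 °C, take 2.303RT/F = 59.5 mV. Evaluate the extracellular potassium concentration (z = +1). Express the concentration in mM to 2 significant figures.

8.3 mM

Nernst: E = (59.5/1) · log₁₀([out]/[in]), so log₁₀([out]/[in]) = -72.0 × 1 / 59.5 = -1.2101.
[out]/[in] = 10^(-1.2101) = 0.06165.
[out] = 0.06165 × 134 = 8.261 mM.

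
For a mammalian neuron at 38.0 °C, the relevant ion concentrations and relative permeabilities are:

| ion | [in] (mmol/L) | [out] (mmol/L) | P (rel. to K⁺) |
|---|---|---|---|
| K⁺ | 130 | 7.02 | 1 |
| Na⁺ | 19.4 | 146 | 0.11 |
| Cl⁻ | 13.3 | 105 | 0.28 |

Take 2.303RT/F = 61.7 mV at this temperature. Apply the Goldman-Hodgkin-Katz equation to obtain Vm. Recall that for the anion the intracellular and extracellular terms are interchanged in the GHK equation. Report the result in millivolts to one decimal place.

-48.1 mV

Vm = 61.7 · log₁₀[(Σ P·[cation]ₒ + Σ P·[anion]ᵢ) / (Σ P·[cation]ᵢ + Σ P·[anion]ₒ)]
Numerator = 1×7.02 + 0.11×146 + 0.28×13.3 = 26.8
Denominator = 1×130 + 0.11×19.4 + 0.28×105 = 161.5
Vm = 61.7 · log₁₀(0.16593) = 61.7 × (-0.7801) = -48.13 mV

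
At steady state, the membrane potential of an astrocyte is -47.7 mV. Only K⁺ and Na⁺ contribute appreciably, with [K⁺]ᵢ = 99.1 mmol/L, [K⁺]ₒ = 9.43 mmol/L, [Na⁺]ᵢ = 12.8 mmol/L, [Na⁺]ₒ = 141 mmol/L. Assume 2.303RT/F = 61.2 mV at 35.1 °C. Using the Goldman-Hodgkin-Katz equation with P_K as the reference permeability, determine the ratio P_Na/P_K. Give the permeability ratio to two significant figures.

0.051

Let α = P_Na/P_K. GHK: Vm = 61.2·log₁₀[(Kₒ + α·Naₒ)/(Kᵢ + α·Naᵢ)].
10^(Vm/61.2) = 10^(-47.7/61.2) = 0.16618
So 0.16618·(Kᵢ + α·Naᵢ) = Kₒ + α·Naₒ → α = (0.16618·99.1 − 9.43) / (141.0 − 0.16618·12.8)
α = (16.47 − 9.43) / (141.0 − 2.127) = 7.039/138.9 = 0.05069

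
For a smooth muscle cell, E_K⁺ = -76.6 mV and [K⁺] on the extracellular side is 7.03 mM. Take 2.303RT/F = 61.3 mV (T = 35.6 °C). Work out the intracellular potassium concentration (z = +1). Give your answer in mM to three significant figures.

125 mM

Nernst: E = (61.3/1) · log₁₀([out]/[in]), so log₁₀([out]/[in]) = -76.6 × 1 / 61.3 = -1.2496.
[out]/[in] = 10^(-1.2496) = 0.05629.
[in] = 7.03 / 0.05629 = 124.9 mM.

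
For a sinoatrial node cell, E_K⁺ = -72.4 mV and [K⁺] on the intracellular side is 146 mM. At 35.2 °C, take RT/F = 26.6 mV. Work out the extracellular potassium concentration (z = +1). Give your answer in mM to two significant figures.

Nernst: E = (26.6/1) · ln([out]/[in]), so ln([out]/[in]) = -72.4 × 1 / 26.6 = -2.7218.
[out]/[in] = e^(-2.7218) = 0.06576.
[out] = 0.06576 × 146 = 9.6 mM.

9.6 mM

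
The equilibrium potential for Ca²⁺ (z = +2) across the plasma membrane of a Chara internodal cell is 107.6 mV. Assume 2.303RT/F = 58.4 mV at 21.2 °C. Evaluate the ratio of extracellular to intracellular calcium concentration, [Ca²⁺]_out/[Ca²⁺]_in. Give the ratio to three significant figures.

4840

log₁₀([out]/[in]) = E·z/(58.4) = 107.6 × 2 / 58.4 = 3.6849
[out]/[in] = 10^(3.6849) = 4841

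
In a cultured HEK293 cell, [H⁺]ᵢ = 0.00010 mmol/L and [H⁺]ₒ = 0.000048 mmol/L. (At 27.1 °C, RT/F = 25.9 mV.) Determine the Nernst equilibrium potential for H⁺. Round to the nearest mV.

-19 mV

E = (25.9/z) · ln([H⁺]_out/[H⁺]_in) with z = +1.
= (25.9/1) · ln(0.000048/0.00010) = 25.90 · ln(0.48)
= 25.90 · (-0.7340) = -19.01 mV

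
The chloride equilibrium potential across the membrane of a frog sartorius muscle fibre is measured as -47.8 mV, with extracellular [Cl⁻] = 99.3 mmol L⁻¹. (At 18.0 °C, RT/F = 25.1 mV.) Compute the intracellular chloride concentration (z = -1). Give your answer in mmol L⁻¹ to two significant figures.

Nernst: E = (25.1/-1) · ln([out]/[in]), so ln([out]/[in]) = -47.8 × -1 / 25.1 = 1.9044.
[out]/[in] = e^(1.9044) = 6.715.
[in] = 99.3 / 6.715 = 14.79 mmol L⁻¹.

15 mmol L⁻¹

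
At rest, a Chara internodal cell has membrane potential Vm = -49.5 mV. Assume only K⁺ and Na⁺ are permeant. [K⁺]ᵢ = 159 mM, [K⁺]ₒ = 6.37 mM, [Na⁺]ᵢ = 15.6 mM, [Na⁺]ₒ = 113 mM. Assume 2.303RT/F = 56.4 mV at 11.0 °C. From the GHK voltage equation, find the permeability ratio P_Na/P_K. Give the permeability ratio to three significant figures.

Let α = P_Na/P_K. GHK: Vm = 56.4·log₁₀[(Kₒ + α·Naₒ)/(Kᵢ + α·Naᵢ)].
10^(Vm/56.4) = 10^(-49.5/56.4) = 0.13254
So 0.13254·(Kᵢ + α·Naᵢ) = Kₒ + α·Naₒ → α = (0.13254·159.0 − 6.37) / (113.0 − 0.13254·15.6)
α = (21.07 − 6.37) / (113.0 − 2.068) = 14.7/110.9 = 0.1325

0.133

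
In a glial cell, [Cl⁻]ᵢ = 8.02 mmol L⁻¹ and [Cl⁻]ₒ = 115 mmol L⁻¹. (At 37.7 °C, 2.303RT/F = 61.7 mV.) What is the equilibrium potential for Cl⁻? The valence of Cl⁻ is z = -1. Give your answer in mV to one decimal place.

-71.4 mV

E = (61.7/z) · log₁₀([Cl⁻]_out/[Cl⁻]_in) with z = -1.
For an anion, dividing by z = -1 reverses the sign.
= (61.7/-1) · log₁₀(115/8.02) = -61.70 · log₁₀(14.34)
= -61.70 · (1.1565) = -71.36 mV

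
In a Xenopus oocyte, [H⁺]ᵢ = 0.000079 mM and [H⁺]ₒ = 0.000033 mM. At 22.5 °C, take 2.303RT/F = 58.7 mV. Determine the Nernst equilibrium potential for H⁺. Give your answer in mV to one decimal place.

E = (58.7/z) · log₁₀([H⁺]_out/[H⁺]_in) with z = +1.
= (58.7/1) · log₁₀(0.000033/0.000079) = 58.70 · log₁₀(0.4177)
= 58.70 · (-0.3791) = -22.25 mV

-22.3 mV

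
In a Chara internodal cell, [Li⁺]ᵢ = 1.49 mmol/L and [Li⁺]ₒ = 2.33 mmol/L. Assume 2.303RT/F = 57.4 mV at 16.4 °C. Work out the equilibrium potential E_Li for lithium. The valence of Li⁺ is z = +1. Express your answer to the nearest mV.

11 mV

E = (57.4/z) · log₁₀([Li⁺]_out/[Li⁺]_in) with z = +1.
= (57.4/1) · log₁₀(2.33/1.49) = 57.40 · log₁₀(1.564)
= 57.40 · (0.1942) = 11.15 mV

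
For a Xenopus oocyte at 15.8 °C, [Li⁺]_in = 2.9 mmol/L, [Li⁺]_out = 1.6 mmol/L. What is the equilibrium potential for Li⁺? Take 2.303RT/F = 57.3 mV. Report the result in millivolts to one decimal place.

-14.8 mV

E = (57.3/z) · log₁₀([Li⁺]_out/[Li⁺]_in) with z = +1.
= (57.3/1) · log₁₀(1.6/2.9) = 57.30 · log₁₀(0.5517)
= 57.30 · (-0.2583) = -14.80 mV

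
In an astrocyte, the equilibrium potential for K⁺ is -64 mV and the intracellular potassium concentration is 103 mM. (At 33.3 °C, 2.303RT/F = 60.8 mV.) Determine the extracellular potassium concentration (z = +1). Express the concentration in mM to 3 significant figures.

Nernst: E = (60.8/1) · log₁₀([out]/[in]), so log₁₀([out]/[in]) = -64.0 × 1 / 60.8 = -1.0526.
[out]/[in] = 10^(-1.0526) = 0.08859.
[out] = 0.08859 × 103 = 9.124 mM.

9.12 mM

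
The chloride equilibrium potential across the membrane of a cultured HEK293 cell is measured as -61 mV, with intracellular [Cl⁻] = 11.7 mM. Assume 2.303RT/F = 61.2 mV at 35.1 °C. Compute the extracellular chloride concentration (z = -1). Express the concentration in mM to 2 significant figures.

120 mM

Nernst: E = (61.2/-1) · log₁₀([out]/[in]), so log₁₀([out]/[in]) = -61.0 × -1 / 61.2 = 0.9967.
[out]/[in] = 10^(0.9967) = 9.925.
[out] = 9.925 × 11.7 = 116.1 mM.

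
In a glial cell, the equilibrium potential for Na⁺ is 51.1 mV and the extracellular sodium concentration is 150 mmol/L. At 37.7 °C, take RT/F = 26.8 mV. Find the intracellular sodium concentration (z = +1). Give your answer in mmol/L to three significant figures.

Nernst: E = (26.8/1) · ln([out]/[in]), so ln([out]/[in]) = 51.1 × 1 / 26.8 = 1.9067.
[out]/[in] = e^(1.9067) = 6.731.
[in] = 150 / 6.731 = 22.29 mmol/L.

22.3 mmol/L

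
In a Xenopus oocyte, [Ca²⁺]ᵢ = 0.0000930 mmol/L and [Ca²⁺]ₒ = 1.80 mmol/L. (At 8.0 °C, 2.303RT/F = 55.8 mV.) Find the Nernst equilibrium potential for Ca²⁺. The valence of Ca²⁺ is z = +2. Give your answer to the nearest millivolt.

E = (55.8/z) · log₁₀([Ca²⁺]_out/[Ca²⁺]_in) with z = +2.
= (55.8/2) · log₁₀(1.80/0.0000930) = 27.90 · log₁₀(1.935e+04)
= 27.90 · (4.2868) = 119.60 mV

120 mV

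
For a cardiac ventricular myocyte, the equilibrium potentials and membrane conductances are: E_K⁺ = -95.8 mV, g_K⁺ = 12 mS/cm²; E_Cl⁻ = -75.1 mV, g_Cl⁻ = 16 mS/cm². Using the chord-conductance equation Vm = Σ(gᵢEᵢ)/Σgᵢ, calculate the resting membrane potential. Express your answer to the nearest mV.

Σ gᵢEᵢ = 12·(-95.8) + 16·(-75.1) = -2351.20
Σ gᵢ = 12 + 16 = 28
Vm = -2351.20 / 28 = -83.97 mV

-84 mV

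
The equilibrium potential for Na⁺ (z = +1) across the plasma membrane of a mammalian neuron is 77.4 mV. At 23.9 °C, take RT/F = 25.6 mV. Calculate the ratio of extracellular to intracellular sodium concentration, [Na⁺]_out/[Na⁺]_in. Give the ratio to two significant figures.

ln([out]/[in]) = E·z/(25.6) = 77.4 × 1 / 25.6 = 3.0234
[out]/[in] = e^(3.0234) = 20.56

21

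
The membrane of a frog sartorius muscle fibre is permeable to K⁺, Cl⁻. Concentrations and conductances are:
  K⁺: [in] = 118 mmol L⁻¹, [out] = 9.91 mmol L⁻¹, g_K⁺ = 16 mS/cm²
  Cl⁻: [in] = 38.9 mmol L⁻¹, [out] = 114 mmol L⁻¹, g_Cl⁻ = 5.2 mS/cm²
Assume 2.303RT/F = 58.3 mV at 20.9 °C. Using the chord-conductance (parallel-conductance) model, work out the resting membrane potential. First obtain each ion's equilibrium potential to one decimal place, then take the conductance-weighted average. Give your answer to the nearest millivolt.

-54 mV

E_K⁺ = (58.3/1)·log₁₀(9.91/118) = -62.7 mV
E_Cl⁻ = (58.3/-1)·log₁₀(114/38.9) = -27.2 mV
Vm = (Σ gᵢEᵢ)/(Σ gᵢ) = (16·-62.7 + 5.2·-27.2) / (16 + 5.2)
= -1144.64 / 21.2 = -53.99 mV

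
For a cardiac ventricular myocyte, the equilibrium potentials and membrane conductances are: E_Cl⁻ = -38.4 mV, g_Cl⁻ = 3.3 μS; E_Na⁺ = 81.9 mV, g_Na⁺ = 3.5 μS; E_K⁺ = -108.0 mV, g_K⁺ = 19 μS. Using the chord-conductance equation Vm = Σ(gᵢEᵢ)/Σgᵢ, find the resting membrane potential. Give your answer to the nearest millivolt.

-73 mV

Σ gᵢEᵢ = 3.3·(-38.4) + 3.5·(81.9) + 19·(-108.0) = -1892.07
Σ gᵢ = 3.3 + 3.5 + 19 = 25.8
Vm = -1892.07 / 25.8 = -73.34 mV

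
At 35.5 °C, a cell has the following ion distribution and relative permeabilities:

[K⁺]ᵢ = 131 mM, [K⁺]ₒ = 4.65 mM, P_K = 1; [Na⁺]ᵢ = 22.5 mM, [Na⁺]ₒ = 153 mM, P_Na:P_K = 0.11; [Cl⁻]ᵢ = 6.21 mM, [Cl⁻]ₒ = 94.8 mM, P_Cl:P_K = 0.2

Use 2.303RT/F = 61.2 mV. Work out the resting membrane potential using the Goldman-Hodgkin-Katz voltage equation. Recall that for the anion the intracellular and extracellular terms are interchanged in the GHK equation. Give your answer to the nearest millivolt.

Vm = 61.2 · log₁₀[(Σ P·[cation]ₒ + Σ P·[anion]ᵢ) / (Σ P·[cation]ᵢ + Σ P·[anion]ₒ)]
Numerator = 1×4.65 + 0.11×153 + 0.2×6.21 = 22.72
Denominator = 1×131 + 0.11×22.5 + 0.2×94.8 = 152.4
Vm = 61.2 · log₁₀(0.14906) = 61.2 × (-0.8266) = -50.59 mV

-51 mV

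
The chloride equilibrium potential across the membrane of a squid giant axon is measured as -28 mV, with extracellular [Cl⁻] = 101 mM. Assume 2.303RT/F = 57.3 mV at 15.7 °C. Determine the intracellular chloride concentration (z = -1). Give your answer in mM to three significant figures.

Nernst: E = (57.3/-1) · log₁₀([out]/[in]), so log₁₀([out]/[in]) = -28.0 × -1 / 57.3 = 0.4887.
[out]/[in] = 10^(0.4887) = 3.081.
[in] = 101 / 3.081 = 32.78 mM.

32.8 mM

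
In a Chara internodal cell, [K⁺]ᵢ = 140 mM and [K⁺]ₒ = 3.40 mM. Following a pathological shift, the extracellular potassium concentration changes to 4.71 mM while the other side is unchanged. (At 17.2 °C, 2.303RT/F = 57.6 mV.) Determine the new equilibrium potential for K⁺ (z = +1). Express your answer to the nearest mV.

After the shift: [K⁺]_out = 4.71, [K⁺]_in = 140 mM.
E_new = (57.6/1)·log₁₀(4.71/140) = 57.60 · (-1.4731) = -84.85 mV

-85 mV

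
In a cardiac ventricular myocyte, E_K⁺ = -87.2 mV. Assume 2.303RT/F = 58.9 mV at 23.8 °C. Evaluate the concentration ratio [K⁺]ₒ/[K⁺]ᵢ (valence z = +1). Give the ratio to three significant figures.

log₁₀([out]/[in]) = E·z/(58.9) = -87.2 × 1 / 58.9 = -1.4805
[out]/[in] = 10^(-1.4805) = 0.03308

0.0331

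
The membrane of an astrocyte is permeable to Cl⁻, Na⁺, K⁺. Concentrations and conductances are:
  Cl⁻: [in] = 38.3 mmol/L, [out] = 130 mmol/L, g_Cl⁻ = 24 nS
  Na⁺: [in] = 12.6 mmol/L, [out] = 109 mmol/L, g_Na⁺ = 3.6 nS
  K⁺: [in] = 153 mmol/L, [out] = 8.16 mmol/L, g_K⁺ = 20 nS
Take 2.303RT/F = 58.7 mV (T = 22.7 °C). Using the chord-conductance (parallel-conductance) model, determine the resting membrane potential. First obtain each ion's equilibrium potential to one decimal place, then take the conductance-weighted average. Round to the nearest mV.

-43 mV

E_Cl⁻ = (58.7/-1)·log₁₀(130/38.3) = -31.2 mV
E_Na⁺ = (58.7/1)·log₁₀(109/12.6) = 55.0 mV
E_K⁺ = (58.7/1)·log₁₀(8.16/153) = -74.7 mV
Vm = (Σ gᵢEᵢ)/(Σ gᵢ) = (24·-31.2 + 3.6·55.0 + 20·-74.7) / (24 + 3.6 + 20)
= -2044.80 / 47.6 = -42.96 mV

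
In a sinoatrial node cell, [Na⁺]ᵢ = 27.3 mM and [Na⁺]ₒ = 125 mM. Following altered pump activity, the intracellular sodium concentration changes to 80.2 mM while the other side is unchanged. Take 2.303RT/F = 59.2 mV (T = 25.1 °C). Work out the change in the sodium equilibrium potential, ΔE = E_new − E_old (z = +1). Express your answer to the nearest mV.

-28 mV

E_old = (59.2/1)·log₁₀(125/27.3) = 39.12 mV
E_new = (59.2/1)·log₁₀(125/80.2) = 11.41 mV
ΔE = 11.41 − (39.12) = -27.71 mV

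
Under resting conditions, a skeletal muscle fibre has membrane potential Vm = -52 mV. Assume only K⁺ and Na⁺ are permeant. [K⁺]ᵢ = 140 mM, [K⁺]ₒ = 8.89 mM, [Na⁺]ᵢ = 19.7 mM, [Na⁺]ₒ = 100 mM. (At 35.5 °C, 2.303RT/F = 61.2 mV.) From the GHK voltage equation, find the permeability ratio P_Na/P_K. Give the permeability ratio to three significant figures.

Let α = P_Na/P_K. GHK: Vm = 61.2·log₁₀[(Kₒ + α·Naₒ)/(Kᵢ + α·Naᵢ)].
10^(Vm/61.2) = 10^(-52.0/61.2) = 0.14136
So 0.14136·(Kᵢ + α·Naᵢ) = Kₒ + α·Naₒ → α = (0.14136·140.0 − 8.89) / (100.0 − 0.14136·19.7)
α = (19.79 − 8.89) / (100.0 − 2.785) = 10.9/97.22 = 0.1121

0.112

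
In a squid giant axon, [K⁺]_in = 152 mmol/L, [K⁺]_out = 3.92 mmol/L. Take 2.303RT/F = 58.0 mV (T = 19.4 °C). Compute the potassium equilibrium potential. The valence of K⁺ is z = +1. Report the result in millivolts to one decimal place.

E = (58.0/z) · log₁₀([K⁺]_out/[K⁺]_in) with z = +1.
= (58.0/1) · log₁₀(3.92/152) = 58.00 · log₁₀(0.02579)
= 58.00 · (-1.5886) = -92.14 mV

-92.1 mV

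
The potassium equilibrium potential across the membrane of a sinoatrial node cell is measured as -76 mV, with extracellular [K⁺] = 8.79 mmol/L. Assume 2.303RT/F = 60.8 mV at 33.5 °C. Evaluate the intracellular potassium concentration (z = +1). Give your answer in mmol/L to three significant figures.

156 mmol/L

Nernst: E = (60.8/1) · log₁₀([out]/[in]), so log₁₀([out]/[in]) = -76.0 × 1 / 60.8 = -1.2500.
[out]/[in] = 10^(-1.2500) = 0.05623.
[in] = 8.79 / 0.05623 = 156.3 mmol/L.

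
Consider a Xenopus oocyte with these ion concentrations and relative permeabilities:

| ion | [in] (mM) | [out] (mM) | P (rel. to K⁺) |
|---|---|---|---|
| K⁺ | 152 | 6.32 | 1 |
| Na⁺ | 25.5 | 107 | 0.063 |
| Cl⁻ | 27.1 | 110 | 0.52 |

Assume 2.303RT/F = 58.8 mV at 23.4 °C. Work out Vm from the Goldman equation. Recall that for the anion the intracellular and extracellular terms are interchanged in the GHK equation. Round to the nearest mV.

Vm = 58.8 · log₁₀[(Σ P·[cation]ₒ + Σ P·[anion]ᵢ) / (Σ P·[cation]ᵢ + Σ P·[anion]ₒ)]
Numerator = 1×6.32 + 0.063×107 + 0.52×27.1 = 27.15
Denominator = 1×152 + 0.063×25.5 + 0.52×110 = 210.8
Vm = 58.8 · log₁₀(0.12881) = 58.8 × (-0.8901) = -52.34 mV

-52 mV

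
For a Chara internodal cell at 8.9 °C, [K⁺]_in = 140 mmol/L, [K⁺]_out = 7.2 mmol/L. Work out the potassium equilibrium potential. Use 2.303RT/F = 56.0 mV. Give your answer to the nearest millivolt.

E = (56.0/z) · log₁₀([K⁺]_out/[K⁺]_in) with z = +1.
= (56.0/1) · log₁₀(7.2/140) = 56.00 · log₁₀(0.05143)
= 56.00 · (-1.2888) = -72.17 mV

-72 mV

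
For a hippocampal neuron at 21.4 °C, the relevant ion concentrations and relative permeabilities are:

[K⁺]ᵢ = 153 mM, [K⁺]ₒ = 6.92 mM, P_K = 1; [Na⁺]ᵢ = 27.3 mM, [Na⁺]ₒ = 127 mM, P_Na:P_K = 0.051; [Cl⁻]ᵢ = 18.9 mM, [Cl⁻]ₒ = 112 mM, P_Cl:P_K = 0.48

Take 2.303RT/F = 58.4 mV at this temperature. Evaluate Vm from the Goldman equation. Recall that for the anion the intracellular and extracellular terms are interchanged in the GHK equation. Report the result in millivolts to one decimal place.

-56.5 mV

Vm = 58.4 · log₁₀[(Σ P·[cation]ₒ + Σ P·[anion]ᵢ) / (Σ P·[cation]ᵢ + Σ P·[anion]ₒ)]
Numerator = 1×6.92 + 0.051×127 + 0.48×18.9 = 22.47
Denominator = 1×153 + 0.051×27.3 + 0.48×112 = 208.2
Vm = 58.4 · log₁₀(0.10794) = 58.4 × (-0.9668) = -56.46 mV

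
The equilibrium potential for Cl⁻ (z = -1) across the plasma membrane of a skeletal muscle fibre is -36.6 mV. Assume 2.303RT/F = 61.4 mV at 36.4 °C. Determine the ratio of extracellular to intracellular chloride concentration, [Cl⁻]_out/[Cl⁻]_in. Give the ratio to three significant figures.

log₁₀([out]/[in]) = E·z/(61.4) = -36.6 × -1 / 61.4 = 0.5961
[out]/[in] = 10^(0.5961) = 3.945

3.95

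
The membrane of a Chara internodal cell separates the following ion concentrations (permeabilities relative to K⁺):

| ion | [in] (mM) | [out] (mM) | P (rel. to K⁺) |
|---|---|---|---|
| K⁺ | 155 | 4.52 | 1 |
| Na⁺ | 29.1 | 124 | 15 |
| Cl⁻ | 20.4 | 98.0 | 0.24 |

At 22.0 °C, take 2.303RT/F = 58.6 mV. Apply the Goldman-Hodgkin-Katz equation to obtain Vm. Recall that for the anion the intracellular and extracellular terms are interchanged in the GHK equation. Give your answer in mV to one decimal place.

Vm = 58.6 · log₁₀[(Σ P·[cation]ₒ + Σ P·[anion]ᵢ) / (Σ P·[cation]ᵢ + Σ P·[anion]ₒ)]
Numerator = 1×4.52 + 15×124 + 0.24×20.4 = 1869
Denominator = 1×155 + 15×29.1 + 0.24×98.0 = 615
Vm = 58.6 · log₁₀(3.0396) = 58.6 × (0.4828) = 28.29 mV

28.3 mV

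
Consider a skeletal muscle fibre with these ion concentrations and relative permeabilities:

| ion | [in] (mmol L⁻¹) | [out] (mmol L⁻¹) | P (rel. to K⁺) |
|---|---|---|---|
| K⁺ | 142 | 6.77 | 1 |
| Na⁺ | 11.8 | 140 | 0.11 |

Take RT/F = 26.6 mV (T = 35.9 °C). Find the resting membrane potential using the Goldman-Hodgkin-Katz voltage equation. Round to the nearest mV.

-50 mV

Vm = 26.6 · ln[(Σ P·[cation]ₒ + Σ P·[anion]ᵢ) / (Σ P·[cation]ᵢ + Σ P·[anion]ₒ)]
Numerator = 1×6.77 + 0.11×140 = 22.17
Denominator = 1×142 + 0.11×11.8 = 143.3
Vm = 26.6 · ln(0.15471) = 26.6 × (-1.8662) = -49.64 mV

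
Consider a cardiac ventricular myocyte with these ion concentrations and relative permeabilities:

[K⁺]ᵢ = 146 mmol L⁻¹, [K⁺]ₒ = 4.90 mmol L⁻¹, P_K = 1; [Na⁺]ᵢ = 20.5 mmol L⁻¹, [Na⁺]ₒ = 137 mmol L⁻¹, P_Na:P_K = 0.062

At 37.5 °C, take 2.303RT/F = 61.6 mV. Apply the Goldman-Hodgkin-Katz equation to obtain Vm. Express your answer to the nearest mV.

-64 mV

Vm = 61.6 · log₁₀[(Σ P·[cation]ₒ + Σ P·[anion]ᵢ) / (Σ P·[cation]ᵢ + Σ P·[anion]ₒ)]
Numerator = 1×4.90 + 0.062×137 = 13.39
Denominator = 1×146 + 0.062×20.5 = 147.3
Vm = 61.6 · log₁₀(0.090948) = 61.6 × (-1.0412) = -64.14 mV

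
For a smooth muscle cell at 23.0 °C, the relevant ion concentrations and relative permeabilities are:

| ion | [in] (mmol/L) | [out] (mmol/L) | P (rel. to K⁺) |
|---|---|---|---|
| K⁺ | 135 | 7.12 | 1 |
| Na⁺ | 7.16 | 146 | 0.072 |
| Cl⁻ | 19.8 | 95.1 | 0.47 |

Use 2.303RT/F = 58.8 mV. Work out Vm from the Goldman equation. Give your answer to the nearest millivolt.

Vm = 58.8 · log₁₀[(Σ P·[cation]ₒ + Σ P·[anion]ᵢ) / (Σ P·[cation]ᵢ + Σ P·[anion]ₒ)]
Numerator = 1×7.12 + 0.072×146 + 0.47×19.8 = 26.94
Denominator = 1×135 + 0.072×7.16 + 0.47×95.1 = 180.2
Vm = 58.8 · log₁₀(0.14948) = 58.8 × (-0.8254) = -48.53 mV

-49 mV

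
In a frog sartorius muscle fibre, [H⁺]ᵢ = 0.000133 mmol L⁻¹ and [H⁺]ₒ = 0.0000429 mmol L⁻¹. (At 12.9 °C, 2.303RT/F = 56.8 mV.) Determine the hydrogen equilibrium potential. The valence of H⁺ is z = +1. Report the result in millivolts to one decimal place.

E = (56.8/z) · log₁₀([H⁺]_out/[H⁺]_in) with z = +1.
= (56.8/1) · log₁₀(0.0000429/0.000133) = 56.80 · log₁₀(0.3226)
= 56.80 · (-0.4914) = -27.91 mV

-27.9 mV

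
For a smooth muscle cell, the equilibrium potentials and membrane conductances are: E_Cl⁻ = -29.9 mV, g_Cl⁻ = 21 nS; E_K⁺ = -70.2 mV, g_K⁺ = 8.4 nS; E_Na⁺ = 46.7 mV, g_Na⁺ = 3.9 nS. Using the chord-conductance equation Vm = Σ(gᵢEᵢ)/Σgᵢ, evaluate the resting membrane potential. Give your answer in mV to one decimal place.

-31.1 mV

Σ gᵢEᵢ = 21·(-29.9) + 8.4·(-70.2) + 3.9·(46.7) = -1035.45
Σ gᵢ = 21 + 8.4 + 3.9 = 33.3
Vm = -1035.45 / 33.3 = -31.09 mV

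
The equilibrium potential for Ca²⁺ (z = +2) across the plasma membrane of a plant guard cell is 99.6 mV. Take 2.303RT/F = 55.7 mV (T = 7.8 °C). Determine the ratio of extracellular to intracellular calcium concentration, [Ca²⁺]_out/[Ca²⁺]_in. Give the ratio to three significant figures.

log₁₀([out]/[in]) = E·z/(55.7) = 99.6 × 2 / 55.7 = 3.5763
[out]/[in] = 10^(3.5763) = 3770

3770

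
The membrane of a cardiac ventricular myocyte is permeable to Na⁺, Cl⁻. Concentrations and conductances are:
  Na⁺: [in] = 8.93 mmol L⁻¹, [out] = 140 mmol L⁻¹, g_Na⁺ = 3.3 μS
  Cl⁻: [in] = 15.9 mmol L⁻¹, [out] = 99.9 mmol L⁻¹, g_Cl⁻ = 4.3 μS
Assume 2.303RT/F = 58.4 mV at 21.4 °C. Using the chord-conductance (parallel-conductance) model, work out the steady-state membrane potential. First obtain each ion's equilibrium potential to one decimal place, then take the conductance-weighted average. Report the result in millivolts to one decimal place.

E_Na⁺ = (58.4/1)·log₁₀(140/8.93) = 69.8 mV
E_Cl⁻ = (58.4/-1)·log₁₀(99.9/15.9) = -46.6 mV
Vm = (Σ gᵢEᵢ)/(Σ gᵢ) = (3.3·69.8 + 4.3·-46.6) / (3.3 + 4.3)
= 29.96 / 7.6 = 3.94 mV

3.9 mV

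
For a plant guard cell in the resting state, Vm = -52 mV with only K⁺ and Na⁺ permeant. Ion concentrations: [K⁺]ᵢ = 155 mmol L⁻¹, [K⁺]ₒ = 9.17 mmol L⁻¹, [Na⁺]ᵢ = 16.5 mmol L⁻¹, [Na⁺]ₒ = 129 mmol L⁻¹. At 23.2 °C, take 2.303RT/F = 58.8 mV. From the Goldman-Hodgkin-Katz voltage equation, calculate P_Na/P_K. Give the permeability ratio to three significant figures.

Let α = P_Na/P_K. GHK: Vm = 58.8·log₁₀[(Kₒ + α·Naₒ)/(Kᵢ + α·Naᵢ)].
10^(Vm/58.8) = 10^(-52.0/58.8) = 0.13051
So 0.13051·(Kᵢ + α·Naᵢ) = Kₒ + α·Naₒ → α = (0.13051·155.0 − 9.17) / (129.0 − 0.13051·16.5)
α = (20.23 − 9.17) / (129.0 − 2.153) = 11.06/126.8 = 0.08719

0.0872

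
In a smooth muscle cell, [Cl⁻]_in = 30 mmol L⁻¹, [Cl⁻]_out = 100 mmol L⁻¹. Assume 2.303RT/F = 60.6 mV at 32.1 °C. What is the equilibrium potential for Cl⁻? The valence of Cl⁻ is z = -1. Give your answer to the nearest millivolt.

E = (60.6/z) · log₁₀([Cl⁻]_out/[Cl⁻]_in) with z = -1.
For an anion, dividing by z = -1 reverses the sign.
= (60.6/-1) · log₁₀(100/30) = -60.60 · log₁₀(3.333)
= -60.60 · (0.5229) = -31.69 mV

-32 mV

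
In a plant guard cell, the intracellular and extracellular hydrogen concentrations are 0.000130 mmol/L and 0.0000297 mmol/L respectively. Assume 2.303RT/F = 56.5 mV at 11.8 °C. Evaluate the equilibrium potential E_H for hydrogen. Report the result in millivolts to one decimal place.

E = (56.5/z) · log₁₀([H⁺]_out/[H⁺]_in) with z = +1.
= (56.5/1) · log₁₀(0.0000297/0.000130) = 56.50 · log₁₀(0.2285)
= 56.50 · (-0.6412) = -36.23 mV

-36.2 mV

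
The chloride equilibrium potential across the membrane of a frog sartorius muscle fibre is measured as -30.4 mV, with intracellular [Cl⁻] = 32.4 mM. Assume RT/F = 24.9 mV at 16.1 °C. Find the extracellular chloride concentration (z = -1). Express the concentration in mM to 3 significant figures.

Nernst: E = (24.9/-1) · ln([out]/[in]), so ln([out]/[in]) = -30.4 × -1 / 24.9 = 1.2209.
[out]/[in] = e^(1.2209) = 3.39.
[out] = 3.39 × 32.4 = 109.8 mM.

110 mM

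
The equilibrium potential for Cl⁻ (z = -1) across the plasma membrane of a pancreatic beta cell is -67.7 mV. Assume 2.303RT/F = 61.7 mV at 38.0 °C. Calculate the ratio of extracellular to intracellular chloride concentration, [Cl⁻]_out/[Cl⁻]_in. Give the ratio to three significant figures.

12.5

log₁₀([out]/[in]) = E·z/(61.7) = -67.7 × -1 / 61.7 = 1.0972
[out]/[in] = 10^(1.0972) = 12.51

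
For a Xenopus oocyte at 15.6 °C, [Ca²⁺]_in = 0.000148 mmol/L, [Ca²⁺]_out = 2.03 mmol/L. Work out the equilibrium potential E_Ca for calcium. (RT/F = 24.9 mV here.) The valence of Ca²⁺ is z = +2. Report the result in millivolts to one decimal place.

E = (24.9/z) · ln([Ca²⁺]_out/[Ca²⁺]_in) with z = +2.
= (24.9/2) · ln(2.03/0.000148) = 12.45 · ln(1.372e+04)
= 12.45 · (9.5263) = 118.60 mV

118.6 mV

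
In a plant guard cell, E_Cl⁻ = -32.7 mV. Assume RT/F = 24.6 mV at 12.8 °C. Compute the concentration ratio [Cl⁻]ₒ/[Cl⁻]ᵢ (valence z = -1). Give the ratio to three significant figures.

3.78

ln([out]/[in]) = E·z/(24.6) = -32.7 × -1 / 24.6 = 1.3293
[out]/[in] = e^(1.3293) = 3.778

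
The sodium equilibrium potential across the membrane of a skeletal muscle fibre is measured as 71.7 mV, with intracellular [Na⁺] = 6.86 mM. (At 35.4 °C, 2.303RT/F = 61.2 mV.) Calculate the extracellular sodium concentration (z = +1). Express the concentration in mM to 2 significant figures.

100 mM

Nernst: E = (61.2/1) · log₁₀([out]/[in]), so log₁₀([out]/[in]) = 71.7 × 1 / 61.2 = 1.1716.
[out]/[in] = 10^(1.1716) = 14.84.
[out] = 14.84 × 6.86 = 101.8 mM.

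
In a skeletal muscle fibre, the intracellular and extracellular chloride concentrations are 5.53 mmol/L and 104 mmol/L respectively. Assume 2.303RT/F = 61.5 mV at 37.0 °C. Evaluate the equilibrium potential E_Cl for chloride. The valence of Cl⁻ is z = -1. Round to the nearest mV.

-78 mV

E = (61.5/z) · log₁₀([Cl⁻]_out/[Cl⁻]_in) with z = -1.
For an anion, dividing by z = -1 reverses the sign.
= (61.5/-1) · log₁₀(104/5.53) = -61.50 · log₁₀(18.81)
= -61.50 · (1.2743) = -78.37 mV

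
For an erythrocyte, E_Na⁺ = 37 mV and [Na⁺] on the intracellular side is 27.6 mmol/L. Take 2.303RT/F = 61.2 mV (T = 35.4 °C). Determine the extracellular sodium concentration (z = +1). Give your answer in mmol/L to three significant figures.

Nernst: E = (61.2/1) · log₁₀([out]/[in]), so log₁₀([out]/[in]) = 37.0 × 1 / 61.2 = 0.6046.
[out]/[in] = 10^(0.6046) = 4.023.
[out] = 4.023 × 27.6 = 111 mmol/L.

111 mmol/L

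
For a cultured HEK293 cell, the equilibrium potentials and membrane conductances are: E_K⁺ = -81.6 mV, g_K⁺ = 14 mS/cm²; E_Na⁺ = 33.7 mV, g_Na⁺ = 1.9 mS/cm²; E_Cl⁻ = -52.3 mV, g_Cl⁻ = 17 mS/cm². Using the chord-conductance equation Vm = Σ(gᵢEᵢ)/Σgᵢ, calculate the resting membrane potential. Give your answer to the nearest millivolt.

-60 mV

Σ gᵢEᵢ = 14·(-81.6) + 1.9·(33.7) + 17·(-52.3) = -1967.47
Σ gᵢ = 14 + 1.9 + 17 = 32.9
Vm = -1967.47 / 32.9 = -59.80 mV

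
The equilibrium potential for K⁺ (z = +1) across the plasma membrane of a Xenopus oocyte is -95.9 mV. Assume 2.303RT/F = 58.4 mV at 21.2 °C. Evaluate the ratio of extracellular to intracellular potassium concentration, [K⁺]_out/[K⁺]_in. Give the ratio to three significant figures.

log₁₀([out]/[in]) = E·z/(58.4) = -95.9 × 1 / 58.4 = -1.6421
[out]/[in] = 10^(-1.6421) = 0.0228

0.0228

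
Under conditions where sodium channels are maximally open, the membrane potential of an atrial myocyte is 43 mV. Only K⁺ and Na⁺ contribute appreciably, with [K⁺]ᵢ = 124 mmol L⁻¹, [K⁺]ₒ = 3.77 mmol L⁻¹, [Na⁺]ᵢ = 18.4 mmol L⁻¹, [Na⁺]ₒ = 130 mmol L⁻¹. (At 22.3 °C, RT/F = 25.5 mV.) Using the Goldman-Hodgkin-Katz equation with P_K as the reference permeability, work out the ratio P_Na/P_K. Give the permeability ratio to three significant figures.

21.7

Let α = P_Na/P_K. GHK: Vm = 25.5·ln[(Kₒ + α·Naₒ)/(Kᵢ + α·Naᵢ)].
e^(Vm/25.5) = e^(43.0/25.5) = 5.3993
So 5.3993·(Kᵢ + α·Naᵢ) = Kₒ + α·Naₒ → α = (5.3993·124.0 − 3.77) / (130.0 − 5.3993·18.4)
α = (669.5 − 3.77) / (130.0 − 99.35) = 665.7/30.65 = 21.72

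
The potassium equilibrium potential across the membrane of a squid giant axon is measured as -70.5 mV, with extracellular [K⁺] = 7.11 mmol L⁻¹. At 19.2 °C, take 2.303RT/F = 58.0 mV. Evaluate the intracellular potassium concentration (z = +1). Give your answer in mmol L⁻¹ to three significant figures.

Nernst: E = (58.0/1) · log₁₀([out]/[in]), so log₁₀([out]/[in]) = -70.5 × 1 / 58.0 = -1.2155.
[out]/[in] = 10^(-1.2155) = 0.06088.
[in] = 7.11 / 0.06088 = 116.8 mmol L⁻¹.

117 mmol L⁻¹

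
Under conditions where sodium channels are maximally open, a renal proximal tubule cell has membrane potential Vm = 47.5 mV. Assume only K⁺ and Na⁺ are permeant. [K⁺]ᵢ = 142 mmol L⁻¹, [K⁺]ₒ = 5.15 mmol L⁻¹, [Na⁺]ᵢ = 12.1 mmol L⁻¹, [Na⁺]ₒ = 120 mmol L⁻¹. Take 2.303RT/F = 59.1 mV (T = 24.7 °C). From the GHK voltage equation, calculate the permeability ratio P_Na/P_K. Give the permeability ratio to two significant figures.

Let α = P_Na/P_K. GHK: Vm = 59.1·log₁₀[(Kₒ + α·Naₒ)/(Kᵢ + α·Naᵢ)].
10^(Vm/59.1) = 10^(47.5/59.1) = 6.3639
So 6.3639·(Kᵢ + α·Naᵢ) = Kₒ + α·Naₒ → α = (6.3639·142.0 − 5.15) / (120.0 − 6.3639·12.1)
α = (903.7 − 5.15) / (120.0 − 77) = 898.5/43 = 20.9

21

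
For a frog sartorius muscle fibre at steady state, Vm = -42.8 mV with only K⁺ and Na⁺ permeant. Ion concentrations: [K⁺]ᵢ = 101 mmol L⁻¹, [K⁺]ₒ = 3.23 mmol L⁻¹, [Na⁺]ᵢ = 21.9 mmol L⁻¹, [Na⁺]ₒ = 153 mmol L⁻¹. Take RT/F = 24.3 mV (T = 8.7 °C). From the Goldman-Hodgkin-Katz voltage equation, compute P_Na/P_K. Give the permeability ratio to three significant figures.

Let α = P_Na/P_K. GHK: Vm = 24.3·ln[(Kₒ + α·Naₒ)/(Kᵢ + α·Naᵢ)].
e^(Vm/24.3) = e^(-42.8/24.3) = 0.17182
So 0.17182·(Kᵢ + α·Naᵢ) = Kₒ + α·Naₒ → α = (0.17182·101.0 − 3.23) / (153.0 − 0.17182·21.9)
α = (17.35 − 3.23) / (153.0 − 3.763) = 14.12/149.2 = 0.09464

0.0946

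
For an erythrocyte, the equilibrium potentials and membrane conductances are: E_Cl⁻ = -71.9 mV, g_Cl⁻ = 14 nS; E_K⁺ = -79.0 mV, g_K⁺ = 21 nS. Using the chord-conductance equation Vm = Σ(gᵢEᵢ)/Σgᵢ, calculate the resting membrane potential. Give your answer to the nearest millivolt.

-76 mV

Σ gᵢEᵢ = 14·(-71.9) + 21·(-79.0) = -2665.60
Σ gᵢ = 14 + 21 = 35
Vm = -2665.60 / 35 = -76.16 mV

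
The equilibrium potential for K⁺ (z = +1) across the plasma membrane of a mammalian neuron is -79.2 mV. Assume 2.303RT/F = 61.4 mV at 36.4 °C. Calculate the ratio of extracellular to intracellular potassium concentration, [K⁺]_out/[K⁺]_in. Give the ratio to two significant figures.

log₁₀([out]/[in]) = E·z/(61.4) = -79.2 × 1 / 61.4 = -1.2899
[out]/[in] = 10^(-1.2899) = 0.0513

0.051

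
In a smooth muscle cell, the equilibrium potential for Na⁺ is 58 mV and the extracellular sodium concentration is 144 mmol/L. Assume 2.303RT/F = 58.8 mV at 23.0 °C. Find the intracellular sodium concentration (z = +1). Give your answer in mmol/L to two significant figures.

15 mmol/L

Nernst: E = (58.8/1) · log₁₀([out]/[in]), so log₁₀([out]/[in]) = 58.0 × 1 / 58.8 = 0.9864.
[out]/[in] = 10^(0.9864) = 9.692.
[in] = 144 / 9.692 = 14.86 mmol/L.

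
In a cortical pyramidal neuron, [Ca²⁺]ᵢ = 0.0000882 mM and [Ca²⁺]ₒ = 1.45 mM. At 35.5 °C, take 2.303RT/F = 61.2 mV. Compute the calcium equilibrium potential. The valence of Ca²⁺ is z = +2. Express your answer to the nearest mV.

E = (61.2/z) · log₁₀([Ca²⁺]_out/[Ca²⁺]_in) with z = +2.
= (61.2/2) · log₁₀(1.45/0.0000882) = 30.60 · log₁₀(1.644e+04)
= 30.60 · (4.2159) = 129.01 mV

129 mV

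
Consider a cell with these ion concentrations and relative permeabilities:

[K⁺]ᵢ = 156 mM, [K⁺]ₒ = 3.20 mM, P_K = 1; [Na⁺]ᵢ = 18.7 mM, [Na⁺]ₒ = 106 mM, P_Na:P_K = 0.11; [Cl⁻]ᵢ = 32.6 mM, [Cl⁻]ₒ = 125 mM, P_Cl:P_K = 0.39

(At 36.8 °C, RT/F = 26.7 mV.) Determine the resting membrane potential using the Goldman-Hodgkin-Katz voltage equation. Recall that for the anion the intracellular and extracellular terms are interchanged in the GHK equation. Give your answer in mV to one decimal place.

-53.8 mV

Vm = 26.7 · ln[(Σ P·[cation]ₒ + Σ P·[anion]ᵢ) / (Σ P·[cation]ᵢ + Σ P·[anion]ₒ)]
Numerator = 1×3.20 + 0.11×106 + 0.39×32.6 = 27.57
Denominator = 1×156 + 0.11×18.7 + 0.39×125 = 206.8
Vm = 26.7 · ln(0.13333) = 26.7 × (-2.0149) = -53.80 mV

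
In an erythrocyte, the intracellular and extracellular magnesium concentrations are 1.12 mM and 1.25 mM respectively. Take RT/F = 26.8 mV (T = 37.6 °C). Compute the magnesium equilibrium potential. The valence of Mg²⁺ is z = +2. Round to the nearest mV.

E = (26.8/z) · ln([Mg²⁺]_out/[Mg²⁺]_in) with z = +2.
= (26.8/2) · ln(1.25/1.12) = 13.40 · ln(1.116)
= 13.40 · (0.1098) = 1.47 mV

1 mV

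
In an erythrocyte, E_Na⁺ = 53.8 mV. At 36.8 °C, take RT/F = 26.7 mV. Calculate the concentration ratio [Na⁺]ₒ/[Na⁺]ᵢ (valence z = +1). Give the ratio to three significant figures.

ln([out]/[in]) = E·z/(26.7) = 53.8 × 1 / 26.7 = 2.0150
[out]/[in] = e^(2.0150) = 7.501

7.50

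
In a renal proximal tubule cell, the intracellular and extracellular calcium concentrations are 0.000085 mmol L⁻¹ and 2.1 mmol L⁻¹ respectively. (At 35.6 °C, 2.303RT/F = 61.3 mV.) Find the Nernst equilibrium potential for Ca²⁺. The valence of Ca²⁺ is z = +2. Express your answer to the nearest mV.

E = (61.3/z) · log₁₀([Ca²⁺]_out/[Ca²⁺]_in) with z = +2.
= (61.3/2) · log₁₀(2.1/0.000085) = 30.65 · log₁₀(2.471e+04)
= 30.65 · (4.3928) = 134.64 mV

135 mV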